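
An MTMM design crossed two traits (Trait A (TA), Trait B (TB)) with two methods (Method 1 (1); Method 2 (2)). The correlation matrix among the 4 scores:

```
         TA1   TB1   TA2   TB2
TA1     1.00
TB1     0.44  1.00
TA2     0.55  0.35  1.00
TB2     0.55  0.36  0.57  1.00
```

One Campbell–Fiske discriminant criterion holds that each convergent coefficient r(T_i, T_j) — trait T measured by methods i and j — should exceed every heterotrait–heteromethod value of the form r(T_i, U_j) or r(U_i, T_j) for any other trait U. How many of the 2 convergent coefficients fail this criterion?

Checking each validity diagonal entry against its comparison values:
TA (methods 1·2): 0.55 vs {0.55, 0.35} → fail.
TB (methods 1·2): 0.36 vs {0.35, 0.55} → fail.
2 of 2 fail.

2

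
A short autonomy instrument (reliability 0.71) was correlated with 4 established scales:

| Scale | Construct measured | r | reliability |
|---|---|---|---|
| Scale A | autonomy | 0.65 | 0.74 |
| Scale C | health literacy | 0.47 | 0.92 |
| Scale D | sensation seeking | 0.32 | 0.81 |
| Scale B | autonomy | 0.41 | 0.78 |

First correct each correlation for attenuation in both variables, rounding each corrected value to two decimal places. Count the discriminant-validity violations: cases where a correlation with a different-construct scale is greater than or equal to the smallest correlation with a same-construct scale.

Disattenuated r (r / √(r_scale · r_new)):
  Scale A (conv): 0.65 / √(0.74·0.71) = 0.90
  Scale C (disc): 0.47 / √(0.92·0.71) = 0.58
  Scale D (disc): 0.32 / √(0.81·0.71) = 0.42
  Scale B (conv): 0.41 / √(0.78·0.71) = 0.55
Smallest convergent = 0.55. Discriminant values: 0.58, 0.42; count ≥ 0.55 → 1.

1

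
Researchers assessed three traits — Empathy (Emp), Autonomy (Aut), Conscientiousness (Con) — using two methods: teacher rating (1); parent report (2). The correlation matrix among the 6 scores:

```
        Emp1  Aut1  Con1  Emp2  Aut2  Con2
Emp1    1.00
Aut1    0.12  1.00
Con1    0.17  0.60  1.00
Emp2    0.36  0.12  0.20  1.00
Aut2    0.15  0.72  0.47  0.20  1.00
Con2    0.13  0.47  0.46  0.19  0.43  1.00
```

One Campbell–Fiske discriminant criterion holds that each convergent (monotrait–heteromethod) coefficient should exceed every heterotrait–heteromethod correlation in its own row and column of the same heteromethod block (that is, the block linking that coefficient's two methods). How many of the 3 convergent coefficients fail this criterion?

Each convergent coefficient versus the relevant comparison correlations:
Emp (methods 1·2): 0.36 vs {0.15, 0.12, 0.13, 0.20} → pass.
Aut (methods 1·2): 0.72 vs {0.12, 0.15, 0.47, 0.47} → pass.
Con (methods 1·2): 0.46 vs {0.20, 0.13, 0.47, 0.47} → fail.
1 of 3 fail.

1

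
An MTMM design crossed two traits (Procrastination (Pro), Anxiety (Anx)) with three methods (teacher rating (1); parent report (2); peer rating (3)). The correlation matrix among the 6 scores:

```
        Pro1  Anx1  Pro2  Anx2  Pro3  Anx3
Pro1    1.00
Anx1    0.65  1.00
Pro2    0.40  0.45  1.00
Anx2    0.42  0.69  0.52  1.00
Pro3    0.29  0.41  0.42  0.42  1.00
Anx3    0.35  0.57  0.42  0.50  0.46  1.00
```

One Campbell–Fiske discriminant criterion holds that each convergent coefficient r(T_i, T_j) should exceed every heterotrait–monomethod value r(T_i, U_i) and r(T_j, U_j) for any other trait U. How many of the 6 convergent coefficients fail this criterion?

Each convergent coefficient versus the relevant comparison correlations:
Pro (methods 1·2): 0.40 vs {0.65, 0.52} → fail.
Pro (methods 1·3): 0.29 vs {0.65, 0.46} → fail.
Pro (methods 2·3): 0.42 vs {0.52, 0.46} → fail.
Anx (methods 1·2): 0.69 vs {0.65, 0.52} → pass.
Anx (methods 1·3): 0.57 vs {0.65, 0.46} → fail.
Anx (methods 2·3): 0.50 vs {0.52, 0.46} → fail.
5 of 6 fail.

5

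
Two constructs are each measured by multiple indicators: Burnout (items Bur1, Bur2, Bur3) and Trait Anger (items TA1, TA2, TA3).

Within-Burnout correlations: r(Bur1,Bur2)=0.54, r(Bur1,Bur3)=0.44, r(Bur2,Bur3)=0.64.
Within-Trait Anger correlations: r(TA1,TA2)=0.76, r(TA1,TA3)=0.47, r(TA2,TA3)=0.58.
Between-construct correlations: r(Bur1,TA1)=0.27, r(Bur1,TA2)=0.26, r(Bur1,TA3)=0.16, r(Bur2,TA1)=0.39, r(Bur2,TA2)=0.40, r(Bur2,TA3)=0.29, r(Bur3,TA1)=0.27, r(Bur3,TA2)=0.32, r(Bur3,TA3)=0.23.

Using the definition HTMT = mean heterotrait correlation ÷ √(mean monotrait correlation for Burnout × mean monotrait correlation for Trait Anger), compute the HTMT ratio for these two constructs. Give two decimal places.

0.50

Between-construct mean = 2.59/9 = 0.2878.
Mean within-Bur = 1.62/3 = 0.5400; mean within-TA = 1.81/3 = 0.6033.
Geometric mean = √(0.5400 × 0.6033) = 0.5708.
HTMT = 0.2878 / 0.5708 = 0.50.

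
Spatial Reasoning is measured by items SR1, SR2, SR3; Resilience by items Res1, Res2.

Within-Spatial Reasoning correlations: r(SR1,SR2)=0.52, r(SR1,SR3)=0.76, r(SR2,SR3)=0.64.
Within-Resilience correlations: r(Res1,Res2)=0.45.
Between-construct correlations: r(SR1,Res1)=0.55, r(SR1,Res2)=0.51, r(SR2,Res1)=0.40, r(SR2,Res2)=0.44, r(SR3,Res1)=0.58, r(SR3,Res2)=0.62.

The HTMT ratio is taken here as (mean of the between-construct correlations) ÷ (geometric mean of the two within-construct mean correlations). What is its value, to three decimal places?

0.963

Mean heterotrait r = 3.10/6 = 0.5167.
Mean within-SR = 1.92/3 = 0.6400; mean within-Res = 0.45/1 = 0.4500.
Geometric mean = √(0.6400 × 0.4500) = 0.5367.
HTMT = 0.5167 / 0.5367 = 0.963.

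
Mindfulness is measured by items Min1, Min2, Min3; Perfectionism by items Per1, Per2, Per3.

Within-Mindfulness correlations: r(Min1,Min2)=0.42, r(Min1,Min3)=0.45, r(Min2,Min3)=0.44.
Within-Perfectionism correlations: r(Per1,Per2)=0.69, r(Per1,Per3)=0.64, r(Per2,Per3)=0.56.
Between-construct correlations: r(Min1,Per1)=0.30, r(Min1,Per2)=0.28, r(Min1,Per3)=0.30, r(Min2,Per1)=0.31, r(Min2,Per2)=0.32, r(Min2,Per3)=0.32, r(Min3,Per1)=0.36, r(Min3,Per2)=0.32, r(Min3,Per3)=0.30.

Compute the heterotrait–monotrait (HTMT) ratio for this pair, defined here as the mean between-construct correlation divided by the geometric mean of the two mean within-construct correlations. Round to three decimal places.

0.595

Between-construct mean = 2.81/9 = 0.3122.
Mean within-Min = 1.31/3 = 0.4367; mean within-Per = 1.89/3 = 0.6300.
Geometric mean = √(0.4367 × 0.6300) = 0.5245.
HTMT = 0.3122 / 0.5245 = 0.595.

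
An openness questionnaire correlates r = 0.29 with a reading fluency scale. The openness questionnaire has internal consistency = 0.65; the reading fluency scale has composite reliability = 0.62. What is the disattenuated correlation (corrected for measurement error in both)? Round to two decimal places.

r_true = r_obs / √(r_xx · r_yy) = 0.29 / √(0.65 × 0.62) = 0.29 / √0.4030 = 0.29 / 0.6348 ≈ 0.46.

0.46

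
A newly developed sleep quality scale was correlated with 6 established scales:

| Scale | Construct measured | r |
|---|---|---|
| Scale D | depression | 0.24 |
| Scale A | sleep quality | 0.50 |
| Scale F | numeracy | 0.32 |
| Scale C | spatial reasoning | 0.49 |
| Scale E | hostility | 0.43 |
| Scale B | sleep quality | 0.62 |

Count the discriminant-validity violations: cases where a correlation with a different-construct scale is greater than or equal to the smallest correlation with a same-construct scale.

Convergent (same construct = sleep quality): Scale A, Scale B.
Smallest convergent = 0.50. Discriminant values: 0.24, 0.32, 0.49, 0.43; count ≥ 0.50 → 0.

0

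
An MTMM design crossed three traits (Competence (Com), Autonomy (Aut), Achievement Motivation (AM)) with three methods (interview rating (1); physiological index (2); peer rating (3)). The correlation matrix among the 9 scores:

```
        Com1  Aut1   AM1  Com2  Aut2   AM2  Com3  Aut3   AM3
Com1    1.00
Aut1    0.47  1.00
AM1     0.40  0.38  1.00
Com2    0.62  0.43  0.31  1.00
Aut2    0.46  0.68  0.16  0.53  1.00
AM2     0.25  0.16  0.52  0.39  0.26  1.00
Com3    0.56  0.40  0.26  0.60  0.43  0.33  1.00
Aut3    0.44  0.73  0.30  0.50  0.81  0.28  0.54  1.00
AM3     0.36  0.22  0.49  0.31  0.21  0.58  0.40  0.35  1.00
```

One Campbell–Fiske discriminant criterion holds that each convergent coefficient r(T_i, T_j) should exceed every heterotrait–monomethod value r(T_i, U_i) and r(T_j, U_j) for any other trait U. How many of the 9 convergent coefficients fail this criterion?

Checking each validity diagonal entry against its comparison values:
Com (methods 1·2): 0.62 vs {0.47, 0.53, 0.40, 0.39} → pass.
Com (methods 1·3): 0.56 vs {0.47, 0.54, 0.40, 0.40} → pass.
Com (methods 2·3): 0.60 vs {0.53, 0.54, 0.39, 0.40} → pass.
Aut (methods 1·2): 0.68 vs {0.47, 0.53, 0.38, 0.26} → pass.
Aut (methods 1·3): 0.73 vs {0.47, 0.54, 0.38, 0.35} → pass.
Aut (methods 2·3): 0.81 vs {0.53, 0.54, 0.26, 0.35} → pass.
AM (methods 1·2): 0.52 vs {0.40, 0.39, 0.38, 0.26} → pass.
AM (methods 1·3): 0.49 vs {0.40, 0.40, 0.38, 0.35} → pass.
AM (methods 2·3): 0.58 vs {0.39, 0.40, 0.26, 0.35} → pass.
0 of 9 fail.

0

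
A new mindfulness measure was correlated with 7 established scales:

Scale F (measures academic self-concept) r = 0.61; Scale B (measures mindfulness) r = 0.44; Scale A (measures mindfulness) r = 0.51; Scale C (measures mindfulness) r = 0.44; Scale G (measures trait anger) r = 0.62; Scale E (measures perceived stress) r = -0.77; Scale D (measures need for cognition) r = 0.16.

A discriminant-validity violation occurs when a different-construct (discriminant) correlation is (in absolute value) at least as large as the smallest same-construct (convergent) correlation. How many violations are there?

3

Convergent (same construct = mindfulness): Scale B, Scale A, Scale C.
Smallest convergent = 0.44. Discriminant |r|: 0.61, 0.62, 0.77, 0.16; count ≥ 0.44 → 3.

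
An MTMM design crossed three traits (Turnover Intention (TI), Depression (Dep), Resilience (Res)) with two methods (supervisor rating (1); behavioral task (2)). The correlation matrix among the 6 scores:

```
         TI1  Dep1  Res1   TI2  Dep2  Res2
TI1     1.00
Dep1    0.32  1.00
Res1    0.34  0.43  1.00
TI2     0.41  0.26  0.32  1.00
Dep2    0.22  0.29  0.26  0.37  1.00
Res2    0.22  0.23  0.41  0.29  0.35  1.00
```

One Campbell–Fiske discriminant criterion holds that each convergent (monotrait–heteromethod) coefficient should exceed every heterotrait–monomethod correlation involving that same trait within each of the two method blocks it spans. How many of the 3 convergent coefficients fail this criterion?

Convergent coefficients and their comparison sets:
TI (methods 1·2): 0.41 vs {0.32, 0.37, 0.34, 0.29} → pass.
Dep (methods 1·2): 0.29 vs {0.32, 0.37, 0.43, 0.35} → fail.
Res (methods 1·2): 0.41 vs {0.34, 0.29, 0.43, 0.35} → fail.
2 of 3 fail.

2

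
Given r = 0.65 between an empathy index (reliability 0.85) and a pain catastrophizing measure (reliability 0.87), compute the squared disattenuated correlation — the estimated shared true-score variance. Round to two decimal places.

Disattenuated r = 0.65 / √(0.85 × 0.87) = 0.65 / 0.8599 = 0.7559.
Shared true-score variance = 0.7559² = 0.5714 ≈ 0.57.

0.57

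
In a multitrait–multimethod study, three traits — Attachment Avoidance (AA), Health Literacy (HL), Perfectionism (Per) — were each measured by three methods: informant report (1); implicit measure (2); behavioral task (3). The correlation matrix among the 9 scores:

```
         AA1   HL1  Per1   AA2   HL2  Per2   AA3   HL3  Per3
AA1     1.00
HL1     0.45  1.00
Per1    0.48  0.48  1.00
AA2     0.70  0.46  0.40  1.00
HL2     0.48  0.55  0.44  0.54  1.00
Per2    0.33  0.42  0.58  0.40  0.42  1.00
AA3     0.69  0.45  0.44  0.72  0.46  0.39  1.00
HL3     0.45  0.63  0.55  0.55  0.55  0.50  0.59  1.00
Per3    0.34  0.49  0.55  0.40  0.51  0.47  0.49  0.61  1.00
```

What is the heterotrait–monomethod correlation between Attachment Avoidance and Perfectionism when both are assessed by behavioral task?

0.49

Different traits, same method: r(AA3, Per3) = 0.49.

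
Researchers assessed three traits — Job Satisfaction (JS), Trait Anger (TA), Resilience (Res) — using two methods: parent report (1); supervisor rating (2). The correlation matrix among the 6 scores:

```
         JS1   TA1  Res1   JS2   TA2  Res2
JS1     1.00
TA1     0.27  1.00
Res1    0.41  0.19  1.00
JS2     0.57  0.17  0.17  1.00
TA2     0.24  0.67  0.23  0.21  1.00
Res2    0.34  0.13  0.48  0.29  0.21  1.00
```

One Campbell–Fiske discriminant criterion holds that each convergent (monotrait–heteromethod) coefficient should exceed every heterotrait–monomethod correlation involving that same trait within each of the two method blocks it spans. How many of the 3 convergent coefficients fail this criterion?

Checking each validity diagonal entry against its comparison values:
JS (methods 1·2): 0.57 vs {0.27, 0.21, 0.41, 0.29} → pass.
TA (methods 1·2): 0.67 vs {0.27, 0.21, 0.19, 0.21} → pass.
Res (methods 1·2): 0.48 vs {0.41, 0.29, 0.19, 0.21} → pass.
0 of 3 fail.

0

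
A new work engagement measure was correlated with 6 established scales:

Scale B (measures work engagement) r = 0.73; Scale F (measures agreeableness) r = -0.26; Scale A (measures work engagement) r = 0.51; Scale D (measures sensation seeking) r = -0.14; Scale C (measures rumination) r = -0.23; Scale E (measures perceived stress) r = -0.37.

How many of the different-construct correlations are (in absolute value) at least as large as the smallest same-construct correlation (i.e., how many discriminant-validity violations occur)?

0

Convergent (same construct = work engagement): Scale B, Scale A.
Smallest convergent = 0.51. Discriminant |r|: 0.26, 0.14, 0.23, 0.37; count ≥ 0.51 → 0.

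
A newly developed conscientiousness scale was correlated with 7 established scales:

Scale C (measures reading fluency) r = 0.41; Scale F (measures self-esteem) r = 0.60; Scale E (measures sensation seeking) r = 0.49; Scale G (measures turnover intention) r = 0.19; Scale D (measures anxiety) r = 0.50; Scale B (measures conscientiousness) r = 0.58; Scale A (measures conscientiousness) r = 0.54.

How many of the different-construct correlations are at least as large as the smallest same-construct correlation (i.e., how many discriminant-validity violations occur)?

Convergent (same construct = conscientiousness): Scale B, Scale A.
Smallest convergent = 0.54. Discriminant values: 0.41, 0.60, 0.49, 0.19, 0.50; count ≥ 0.54 → 1.

1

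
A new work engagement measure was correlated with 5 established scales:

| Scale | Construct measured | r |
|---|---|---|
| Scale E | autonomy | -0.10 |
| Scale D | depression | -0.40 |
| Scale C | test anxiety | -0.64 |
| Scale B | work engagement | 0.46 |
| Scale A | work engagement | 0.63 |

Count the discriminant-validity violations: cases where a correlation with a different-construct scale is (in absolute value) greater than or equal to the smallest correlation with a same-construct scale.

1

Convergent (same construct = work engagement): Scale B, Scale A.
Smallest convergent = 0.46. Discriminant |r|: 0.10, 0.40, 0.64; count ≥ 0.46 → 1.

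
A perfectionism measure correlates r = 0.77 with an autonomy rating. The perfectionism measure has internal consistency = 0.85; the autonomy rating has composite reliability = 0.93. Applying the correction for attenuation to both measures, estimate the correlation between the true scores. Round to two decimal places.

0.87

r_true = r_obs / √(r_xx · r_yy) = 0.77 / √(0.85 × 0.93) = 0.77 / √0.7905 = 0.77 / 0.8891 ≈ 0.87.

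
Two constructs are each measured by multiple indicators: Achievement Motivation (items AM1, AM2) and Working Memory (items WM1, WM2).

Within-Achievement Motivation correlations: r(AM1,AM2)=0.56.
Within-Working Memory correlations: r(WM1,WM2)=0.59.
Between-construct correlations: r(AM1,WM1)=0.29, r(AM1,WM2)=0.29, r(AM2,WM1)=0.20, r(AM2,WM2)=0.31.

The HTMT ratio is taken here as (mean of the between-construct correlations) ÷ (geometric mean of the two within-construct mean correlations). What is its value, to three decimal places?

Between-construct mean = 1.09/4 = 0.2725.
Mean within-AM = 0.56/1 = 0.5600; mean within-WM = 0.59/1 = 0.5900.
Geometric mean = √(0.5600 × 0.5900) = 0.5748.
HTMT = 0.2725 / 0.5748 = 0.474.

0.474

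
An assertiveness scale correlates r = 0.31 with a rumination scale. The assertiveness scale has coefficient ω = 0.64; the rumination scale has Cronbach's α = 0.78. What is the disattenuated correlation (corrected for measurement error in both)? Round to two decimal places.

0.44

r_true = r_obs / √(r_xx · r_yy) = 0.31 / √(0.64 × 0.78) = 0.31 / √0.4992 = 0.31 / 0.7065 ≈ 0.44.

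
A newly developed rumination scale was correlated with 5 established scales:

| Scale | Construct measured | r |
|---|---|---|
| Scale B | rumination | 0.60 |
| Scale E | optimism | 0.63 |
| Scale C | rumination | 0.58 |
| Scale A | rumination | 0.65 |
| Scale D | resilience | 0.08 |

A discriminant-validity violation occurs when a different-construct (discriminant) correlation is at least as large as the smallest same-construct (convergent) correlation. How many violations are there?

Convergent (same construct = rumination): Scale B, Scale C, Scale A.
Smallest convergent = 0.58. Discriminant values: 0.63, 0.08; count ≥ 0.58 → 1.

1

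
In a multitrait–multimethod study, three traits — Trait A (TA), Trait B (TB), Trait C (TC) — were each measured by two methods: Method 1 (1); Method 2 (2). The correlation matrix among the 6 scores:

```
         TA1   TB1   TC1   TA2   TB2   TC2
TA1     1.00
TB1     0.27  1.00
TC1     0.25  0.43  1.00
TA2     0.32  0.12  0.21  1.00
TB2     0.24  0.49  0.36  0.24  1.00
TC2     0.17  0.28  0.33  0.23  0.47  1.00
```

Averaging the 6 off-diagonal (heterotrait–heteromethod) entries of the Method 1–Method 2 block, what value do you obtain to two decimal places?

0.23

HTHM values (method 1 × method 2): 0.24, 0.17, 0.12, 0.28, 0.21, 0.36; mean = 1.38/6 = 0.23.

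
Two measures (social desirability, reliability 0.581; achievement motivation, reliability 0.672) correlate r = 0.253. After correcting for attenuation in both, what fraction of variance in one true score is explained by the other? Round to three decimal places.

Disattenuated r = 0.253 / √(0.581 × 0.672) = 0.253 / 0.6248 = 0.4049.
Shared true-score variance = 0.4049² = 0.1639 ≈ 0.164.

0.164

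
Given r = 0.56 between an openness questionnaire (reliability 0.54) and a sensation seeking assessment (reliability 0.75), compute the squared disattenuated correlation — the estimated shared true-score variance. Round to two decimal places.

Disattenuated r = 0.56 / √(0.54 × 0.75) = 0.56 / 0.6364 = 0.8799.
Shared true-score variance = 0.8799² = 0.7742 ≈ 0.77.

0.77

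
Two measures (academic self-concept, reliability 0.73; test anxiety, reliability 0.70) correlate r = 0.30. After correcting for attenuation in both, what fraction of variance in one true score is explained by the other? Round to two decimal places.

Disattenuated r = 0.30 / √(0.73 × 0.70) = 0.30 / 0.7148 = 0.4197.
Shared true-score variance = 0.4197² = 0.1761 ≈ 0.18.

0.18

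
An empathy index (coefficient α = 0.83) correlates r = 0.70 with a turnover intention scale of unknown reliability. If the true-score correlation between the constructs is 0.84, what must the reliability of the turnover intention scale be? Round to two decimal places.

r_true = r_obs / √(r_xx · r_yy) ⇒ 0.84 = 0.70 / √(0.83 · r_yy).
√(0.83 · r_yy) = 0.70 / 0.84 = 0.8333; 0.83 · r_yy = 0.6944; r_yy = 0.6944 / 0.83 ≈ 0.84.

0.84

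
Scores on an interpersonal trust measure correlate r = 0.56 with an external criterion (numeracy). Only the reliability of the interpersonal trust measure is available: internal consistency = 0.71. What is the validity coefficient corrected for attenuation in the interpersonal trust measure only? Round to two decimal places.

Single correction: r_c = r_obs / √r_xx = 0.56 / √0.71 = 0.56 / 0.8426 ≈ 0.66.

0.66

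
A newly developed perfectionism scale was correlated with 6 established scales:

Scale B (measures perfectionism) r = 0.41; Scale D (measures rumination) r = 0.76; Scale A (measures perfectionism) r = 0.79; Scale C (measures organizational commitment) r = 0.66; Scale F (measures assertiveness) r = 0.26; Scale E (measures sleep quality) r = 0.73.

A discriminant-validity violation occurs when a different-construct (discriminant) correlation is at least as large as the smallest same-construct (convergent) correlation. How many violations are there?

3

Convergent (same construct = perfectionism): Scale B, Scale A.
Smallest convergent = 0.41. Discriminant values: 0.76, 0.66, 0.26, 0.73; count ≥ 0.41 → 3.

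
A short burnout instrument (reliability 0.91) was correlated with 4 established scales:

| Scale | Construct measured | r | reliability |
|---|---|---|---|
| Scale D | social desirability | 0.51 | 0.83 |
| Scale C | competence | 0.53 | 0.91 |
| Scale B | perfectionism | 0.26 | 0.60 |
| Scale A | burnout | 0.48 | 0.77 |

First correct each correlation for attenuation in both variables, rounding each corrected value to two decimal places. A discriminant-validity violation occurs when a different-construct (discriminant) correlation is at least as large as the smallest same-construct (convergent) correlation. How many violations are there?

Disattenuated r (r / √(r_scale · r_new)):
  Scale D (disc): 0.51 / √(0.83·0.91) = 0.59
  Scale C (disc): 0.53 / √(0.91·0.91) = 0.58
  Scale B (disc): 0.26 / √(0.60·0.91) = 0.35
  Scale A (conv): 0.48 / √(0.77·0.91) = 0.57
Smallest convergent = 0.57. Discriminant values: 0.59, 0.58, 0.35; count ≥ 0.57 → 2.

2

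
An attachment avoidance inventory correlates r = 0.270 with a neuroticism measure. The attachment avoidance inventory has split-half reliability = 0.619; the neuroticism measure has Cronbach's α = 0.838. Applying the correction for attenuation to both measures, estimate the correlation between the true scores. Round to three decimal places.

r_true = r_obs / √(r_xx · r_yy) = 0.270 / √(0.619 × 0.838) = 0.270 / √0.518722 = 0.270 / 0.7202 ≈ 0.375.

0.375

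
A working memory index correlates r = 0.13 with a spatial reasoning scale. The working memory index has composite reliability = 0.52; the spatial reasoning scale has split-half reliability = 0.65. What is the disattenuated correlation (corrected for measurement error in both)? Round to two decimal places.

0.22

r_true = r_obs / √(r_xx · r_yy) = 0.13 / √(0.52 × 0.65) = 0.13 / √0.3380 = 0.13 / 0.5814 ≈ 0.22.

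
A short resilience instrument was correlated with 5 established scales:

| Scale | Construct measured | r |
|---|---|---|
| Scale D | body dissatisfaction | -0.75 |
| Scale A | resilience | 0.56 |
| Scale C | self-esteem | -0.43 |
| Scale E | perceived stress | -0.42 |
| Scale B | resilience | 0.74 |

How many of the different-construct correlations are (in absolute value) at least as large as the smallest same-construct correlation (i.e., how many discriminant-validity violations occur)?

1

Convergent (same construct = resilience): Scale A, Scale B.
Smallest convergent = 0.56. Discriminant |r|: 0.75, 0.43, 0.42; count ≥ 0.56 → 1.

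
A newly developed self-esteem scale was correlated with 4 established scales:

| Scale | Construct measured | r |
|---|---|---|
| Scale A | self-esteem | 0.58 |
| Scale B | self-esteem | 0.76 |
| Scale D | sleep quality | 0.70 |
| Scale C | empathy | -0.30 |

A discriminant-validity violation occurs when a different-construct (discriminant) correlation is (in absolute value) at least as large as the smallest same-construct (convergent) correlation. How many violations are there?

Convergent (same construct = self-esteem): Scale A, Scale B.
Smallest convergent = 0.58. Discriminant |r|: 0.70, 0.30; count ≥ 0.58 → 1.

1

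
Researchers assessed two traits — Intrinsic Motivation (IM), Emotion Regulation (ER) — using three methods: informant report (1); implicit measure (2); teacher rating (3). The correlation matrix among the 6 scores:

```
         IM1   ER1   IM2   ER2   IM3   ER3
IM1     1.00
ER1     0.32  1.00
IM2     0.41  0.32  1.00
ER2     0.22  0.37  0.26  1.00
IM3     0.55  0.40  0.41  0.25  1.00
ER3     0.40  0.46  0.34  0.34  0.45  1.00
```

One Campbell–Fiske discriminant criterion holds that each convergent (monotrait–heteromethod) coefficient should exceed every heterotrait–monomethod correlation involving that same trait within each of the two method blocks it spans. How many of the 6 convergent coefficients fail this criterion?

2

Checking each validity diagonal entry against its comparison values:
IM (methods 1·2): 0.41 vs {0.32, 0.26} → pass.
IM (methods 1·3): 0.55 vs {0.32, 0.45} → pass.
IM (methods 2·3): 0.41 vs {0.26, 0.45} → fail.
ER (methods 1·2): 0.37 vs {0.32, 0.26} → pass.
ER (methods 1·3): 0.46 vs {0.32, 0.45} → pass.
ER (methods 2·3): 0.34 vs {0.26, 0.45} → fail.
2 of 6 fail.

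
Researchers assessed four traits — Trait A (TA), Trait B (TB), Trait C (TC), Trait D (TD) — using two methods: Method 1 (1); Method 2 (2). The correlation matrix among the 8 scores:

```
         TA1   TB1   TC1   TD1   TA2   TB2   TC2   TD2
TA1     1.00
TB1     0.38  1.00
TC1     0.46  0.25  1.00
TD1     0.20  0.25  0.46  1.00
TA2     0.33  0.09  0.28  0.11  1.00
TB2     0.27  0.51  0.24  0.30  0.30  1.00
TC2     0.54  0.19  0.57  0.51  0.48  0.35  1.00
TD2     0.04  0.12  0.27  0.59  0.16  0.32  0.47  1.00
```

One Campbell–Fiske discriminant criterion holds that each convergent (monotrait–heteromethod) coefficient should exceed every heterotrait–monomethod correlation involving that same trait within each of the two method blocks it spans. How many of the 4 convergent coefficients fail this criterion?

1

Convergent coefficients and their comparison sets:
TA (methods 1·2): 0.33 vs {0.38, 0.30, 0.46, 0.48, 0.20, 0.16} → fail.
TB (methods 1·2): 0.51 vs {0.38, 0.30, 0.25, 0.35, 0.25, 0.32} → pass.
TC (methods 1·2): 0.57 vs {0.46, 0.48, 0.25, 0.35, 0.46, 0.47} → pass.
TD (methods 1·2): 0.59 vs {0.20, 0.16, 0.25, 0.32, 0.46, 0.47} → pass.
1 of 4 fail.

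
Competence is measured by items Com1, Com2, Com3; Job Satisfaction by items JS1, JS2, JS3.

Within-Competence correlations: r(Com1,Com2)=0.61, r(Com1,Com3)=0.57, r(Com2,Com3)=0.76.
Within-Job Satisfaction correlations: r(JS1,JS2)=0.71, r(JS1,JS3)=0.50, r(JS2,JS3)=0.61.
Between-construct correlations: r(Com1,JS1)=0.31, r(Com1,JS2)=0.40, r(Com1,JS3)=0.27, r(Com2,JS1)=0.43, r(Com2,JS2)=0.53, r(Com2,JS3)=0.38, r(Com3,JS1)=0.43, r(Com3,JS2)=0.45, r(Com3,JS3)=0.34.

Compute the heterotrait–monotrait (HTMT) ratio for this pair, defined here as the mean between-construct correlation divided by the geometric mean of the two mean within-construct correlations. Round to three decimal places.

0.628

Mean between = 3.54/9 = 0.3933.
Mean within-Com = 1.94/3 = 0.6467; mean within-JS = 1.82/3 = 0.6067.
Geometric mean = √(0.6467 × 0.6067) = 0.6264.
HTMT = 0.3933 / 0.6264 = 0.628.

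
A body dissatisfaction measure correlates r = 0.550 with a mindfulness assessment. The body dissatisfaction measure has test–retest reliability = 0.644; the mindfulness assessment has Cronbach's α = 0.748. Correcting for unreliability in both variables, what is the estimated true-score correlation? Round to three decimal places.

r_true = r_obs / √(r_xx · r_yy) = 0.550 / √(0.644 × 0.748) = 0.550 / √0.481712 = 0.550 / 0.6941 ≈ 0.792.

0.792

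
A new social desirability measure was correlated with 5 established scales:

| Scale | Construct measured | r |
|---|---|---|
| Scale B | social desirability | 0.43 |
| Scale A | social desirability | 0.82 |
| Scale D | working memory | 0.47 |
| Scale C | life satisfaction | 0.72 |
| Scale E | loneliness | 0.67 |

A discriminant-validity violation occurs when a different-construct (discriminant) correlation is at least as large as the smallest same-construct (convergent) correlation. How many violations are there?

3

Convergent (same construct = social desirability): Scale B, Scale A.
Smallest convergent = 0.43. Discriminant values: 0.47, 0.72, 0.67; count ≥ 0.43 → 3.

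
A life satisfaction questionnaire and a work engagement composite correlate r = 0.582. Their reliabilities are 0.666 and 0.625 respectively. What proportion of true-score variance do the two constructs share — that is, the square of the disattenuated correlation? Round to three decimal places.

0.814

Disattenuated r = 0.582 / √(0.666 × 0.625) = 0.582 / 0.6452 = 0.9020.
Shared true-score variance = 0.9020² = 0.8136 ≈ 0.814.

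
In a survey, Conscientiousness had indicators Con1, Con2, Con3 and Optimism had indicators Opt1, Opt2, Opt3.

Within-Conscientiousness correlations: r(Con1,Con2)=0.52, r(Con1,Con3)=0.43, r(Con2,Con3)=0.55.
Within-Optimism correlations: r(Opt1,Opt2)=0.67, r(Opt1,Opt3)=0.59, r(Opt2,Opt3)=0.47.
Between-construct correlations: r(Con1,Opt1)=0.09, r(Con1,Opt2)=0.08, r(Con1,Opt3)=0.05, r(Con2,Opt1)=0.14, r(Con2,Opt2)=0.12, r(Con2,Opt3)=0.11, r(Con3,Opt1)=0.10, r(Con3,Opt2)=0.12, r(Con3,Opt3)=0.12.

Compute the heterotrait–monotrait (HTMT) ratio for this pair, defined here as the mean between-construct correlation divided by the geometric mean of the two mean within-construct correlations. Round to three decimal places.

Mean between = 0.93/9 = 0.1033.
Mean within-Con = 1.50/3 = 0.5000; mean within-Opt = 1.73/3 = 0.5767.
Geometric mean = √(0.5000 × 0.5767) = 0.5370.
HTMT = 0.1033 / 0.5370 = 0.192.

0.192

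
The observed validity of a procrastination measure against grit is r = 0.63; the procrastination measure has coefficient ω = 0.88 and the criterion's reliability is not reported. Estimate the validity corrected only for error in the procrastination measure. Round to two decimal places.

Single correction: r_c = r_obs / √r_xx = 0.63 / √0.88 = 0.63 / 0.9381 ≈ 0.67.

0.67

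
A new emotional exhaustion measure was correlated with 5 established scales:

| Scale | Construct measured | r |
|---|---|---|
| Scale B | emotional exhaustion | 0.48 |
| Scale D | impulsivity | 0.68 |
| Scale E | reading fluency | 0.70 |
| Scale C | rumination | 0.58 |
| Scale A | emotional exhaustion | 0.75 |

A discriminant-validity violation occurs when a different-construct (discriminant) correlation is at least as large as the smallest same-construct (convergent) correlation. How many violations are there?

Convergent (same construct = emotional exhaustion): Scale B, Scale A.
Smallest convergent = 0.48. Discriminant values: 0.68, 0.70, 0.58; count ≥ 0.48 → 3.

3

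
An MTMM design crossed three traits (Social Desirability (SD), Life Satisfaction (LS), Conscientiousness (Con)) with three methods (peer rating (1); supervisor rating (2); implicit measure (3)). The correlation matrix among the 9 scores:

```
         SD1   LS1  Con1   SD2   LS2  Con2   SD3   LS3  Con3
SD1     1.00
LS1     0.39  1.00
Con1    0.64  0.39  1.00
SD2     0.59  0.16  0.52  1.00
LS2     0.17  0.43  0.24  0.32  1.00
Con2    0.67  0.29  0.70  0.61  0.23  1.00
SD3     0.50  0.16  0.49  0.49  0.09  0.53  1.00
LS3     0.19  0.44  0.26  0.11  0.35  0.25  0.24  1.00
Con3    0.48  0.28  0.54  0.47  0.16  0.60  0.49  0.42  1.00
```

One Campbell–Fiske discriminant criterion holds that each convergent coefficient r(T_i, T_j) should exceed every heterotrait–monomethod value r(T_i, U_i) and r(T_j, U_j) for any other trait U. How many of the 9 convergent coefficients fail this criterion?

6

Checking each validity diagonal entry against its comparison values:
SD (methods 1·2): 0.59 vs {0.39, 0.32, 0.64, 0.61} → fail.
SD (methods 1·3): 0.50 vs {0.39, 0.24, 0.64, 0.49} → fail.
SD (methods 2·3): 0.49 vs {0.32, 0.24, 0.61, 0.49} → fail.
LS (methods 1·2): 0.43 vs {0.39, 0.32, 0.39, 0.23} → pass.
LS (methods 1·3): 0.44 vs {0.39, 0.24, 0.39, 0.42} → pass.
LS (methods 2·3): 0.35 vs {0.32, 0.24, 0.23, 0.42} → fail.
Con (methods 1·2): 0.70 vs {0.64, 0.61, 0.39, 0.23} → pass.
Con (methods 1·3): 0.54 vs {0.64, 0.49, 0.39, 0.42} → fail.
Con (methods 2·3): 0.60 vs {0.61, 0.49, 0.23, 0.42} → fail.
6 of 9 fail.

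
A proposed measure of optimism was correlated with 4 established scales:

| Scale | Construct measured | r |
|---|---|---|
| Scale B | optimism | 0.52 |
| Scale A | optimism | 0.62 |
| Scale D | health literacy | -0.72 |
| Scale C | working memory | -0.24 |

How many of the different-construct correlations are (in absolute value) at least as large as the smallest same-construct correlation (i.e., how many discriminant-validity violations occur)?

1

Convergent (same construct = optimism): Scale B, Scale A.
Smallest convergent = 0.52. Discriminant |r|: 0.72, 0.24; count ≥ 0.52 → 1.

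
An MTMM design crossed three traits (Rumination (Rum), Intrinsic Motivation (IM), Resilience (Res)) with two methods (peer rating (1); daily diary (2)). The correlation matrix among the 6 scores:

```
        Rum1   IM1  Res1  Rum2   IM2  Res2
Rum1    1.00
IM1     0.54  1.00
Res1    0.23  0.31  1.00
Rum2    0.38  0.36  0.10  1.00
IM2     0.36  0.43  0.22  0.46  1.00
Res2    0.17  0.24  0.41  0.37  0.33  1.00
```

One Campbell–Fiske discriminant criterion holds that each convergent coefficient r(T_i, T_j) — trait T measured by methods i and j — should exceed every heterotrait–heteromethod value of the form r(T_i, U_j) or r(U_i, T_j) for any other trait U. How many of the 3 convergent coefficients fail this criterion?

Convergent coefficients and their comparison sets:
Rum (methods 1·2): 0.38 vs {0.36, 0.36, 0.17, 0.10} → pass.
IM (methods 1·2): 0.43 vs {0.36, 0.36, 0.24, 0.22} → pass.
Res (methods 1·2): 0.41 vs {0.10, 0.17, 0.22, 0.24} → pass.
0 of 3 fail.

0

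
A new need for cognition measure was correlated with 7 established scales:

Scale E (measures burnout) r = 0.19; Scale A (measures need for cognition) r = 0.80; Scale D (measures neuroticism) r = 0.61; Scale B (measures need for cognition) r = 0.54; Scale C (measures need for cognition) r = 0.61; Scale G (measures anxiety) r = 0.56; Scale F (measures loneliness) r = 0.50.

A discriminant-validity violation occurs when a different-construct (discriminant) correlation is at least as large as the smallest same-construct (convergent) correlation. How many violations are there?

Convergent (same construct = need for cognition): Scale A, Scale B, Scale C.
Smallest convergent = 0.54. Discriminant values: 0.19, 0.61, 0.56, 0.50; count ≥ 0.54 → 2.

2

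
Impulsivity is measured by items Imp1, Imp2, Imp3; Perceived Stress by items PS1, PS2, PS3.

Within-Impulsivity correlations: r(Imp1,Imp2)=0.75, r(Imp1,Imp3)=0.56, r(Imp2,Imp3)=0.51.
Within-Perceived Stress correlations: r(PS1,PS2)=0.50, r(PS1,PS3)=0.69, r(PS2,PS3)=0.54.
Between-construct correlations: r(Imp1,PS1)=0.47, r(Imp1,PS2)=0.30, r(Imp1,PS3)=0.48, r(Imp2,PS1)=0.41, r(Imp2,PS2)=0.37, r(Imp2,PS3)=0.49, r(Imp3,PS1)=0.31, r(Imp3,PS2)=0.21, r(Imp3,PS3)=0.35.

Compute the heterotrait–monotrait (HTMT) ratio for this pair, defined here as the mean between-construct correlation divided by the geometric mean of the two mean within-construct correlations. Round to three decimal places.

0.637

Between-construct mean = 3.39/9 = 0.3767.
Mean within-Imp = 1.82/3 = 0.6067; mean within-PS = 1.73/3 = 0.5767.
Geometric mean = √(0.6067 × 0.5767) = 0.5915.
HTMT = 0.3767 / 0.5915 = 0.637.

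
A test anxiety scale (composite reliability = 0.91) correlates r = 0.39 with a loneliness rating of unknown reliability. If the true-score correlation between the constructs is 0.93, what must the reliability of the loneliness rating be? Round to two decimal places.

0.19

r_true = r_obs / √(r_xx · r_yy) ⇒ 0.93 = 0.39 / √(0.91 · r_yy).
√(0.91 · r_yy) = 0.39 / 0.93 = 0.4194; 0.91 · r_yy = 0.1759; r_yy = 0.1759 / 0.91 ≈ 0.19.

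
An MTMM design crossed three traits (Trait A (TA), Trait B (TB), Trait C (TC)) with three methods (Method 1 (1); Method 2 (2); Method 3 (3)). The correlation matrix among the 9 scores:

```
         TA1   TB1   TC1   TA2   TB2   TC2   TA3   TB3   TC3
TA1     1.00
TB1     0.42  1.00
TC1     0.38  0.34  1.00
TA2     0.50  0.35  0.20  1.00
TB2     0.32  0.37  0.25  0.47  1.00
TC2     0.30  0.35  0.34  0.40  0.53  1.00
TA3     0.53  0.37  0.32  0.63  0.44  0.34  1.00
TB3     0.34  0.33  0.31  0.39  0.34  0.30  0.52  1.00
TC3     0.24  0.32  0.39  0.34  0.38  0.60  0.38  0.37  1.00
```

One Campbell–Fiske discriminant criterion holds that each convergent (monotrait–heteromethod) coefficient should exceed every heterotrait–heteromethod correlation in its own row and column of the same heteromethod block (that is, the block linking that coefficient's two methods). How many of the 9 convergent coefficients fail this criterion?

Convergent coefficients and their comparison sets:
TA (methods 1·2): 0.50 vs {0.32, 0.35, 0.30, 0.20} → pass.
TA (methods 1·3): 0.53 vs {0.34, 0.37, 0.24, 0.32} → pass.
TA (methods 2·3): 0.63 vs {0.39, 0.44, 0.34, 0.34} → pass.
TB (methods 1·2): 0.37 vs {0.35, 0.32, 0.35, 0.25} → pass.
TB (methods 1·3): 0.33 vs {0.37, 0.34, 0.32, 0.31} → fail.
TB (methods 2·3): 0.34 vs {0.44, 0.39, 0.38, 0.30} → fail.
TC (methods 1·2): 0.34 vs {0.20, 0.30, 0.25, 0.35} → fail.
TC (methods 1·3): 0.39 vs {0.32, 0.24, 0.31, 0.32} → pass.
TC (methods 2·3): 0.60 vs {0.34, 0.34, 0.30, 0.38} → pass.
3 of 9 fail.

3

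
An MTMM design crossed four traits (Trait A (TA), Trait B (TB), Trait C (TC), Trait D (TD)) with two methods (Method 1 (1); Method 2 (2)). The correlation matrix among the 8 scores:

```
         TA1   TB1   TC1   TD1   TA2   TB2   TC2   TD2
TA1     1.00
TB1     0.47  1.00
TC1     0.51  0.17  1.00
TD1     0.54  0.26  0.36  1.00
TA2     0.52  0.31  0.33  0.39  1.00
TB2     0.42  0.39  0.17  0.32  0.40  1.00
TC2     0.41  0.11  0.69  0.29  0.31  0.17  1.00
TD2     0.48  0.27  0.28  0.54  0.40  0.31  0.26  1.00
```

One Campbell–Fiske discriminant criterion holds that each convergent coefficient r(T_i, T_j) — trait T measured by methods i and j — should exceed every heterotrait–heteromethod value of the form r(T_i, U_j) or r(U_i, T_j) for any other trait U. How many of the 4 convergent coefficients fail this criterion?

1

Convergent coefficients and their comparison sets:
TA (methods 1·2): 0.52 vs {0.42, 0.31, 0.41, 0.33, 0.48, 0.39} → pass.
TB (methods 1·2): 0.39 vs {0.31, 0.42, 0.11, 0.17, 0.27, 0.32} → fail.
TC (methods 1·2): 0.69 vs {0.33, 0.41, 0.17, 0.11, 0.28, 0.29} → pass.
TD (methods 1·2): 0.54 vs {0.39, 0.48, 0.32, 0.27, 0.29, 0.28} → pass.
1 of 4 fail.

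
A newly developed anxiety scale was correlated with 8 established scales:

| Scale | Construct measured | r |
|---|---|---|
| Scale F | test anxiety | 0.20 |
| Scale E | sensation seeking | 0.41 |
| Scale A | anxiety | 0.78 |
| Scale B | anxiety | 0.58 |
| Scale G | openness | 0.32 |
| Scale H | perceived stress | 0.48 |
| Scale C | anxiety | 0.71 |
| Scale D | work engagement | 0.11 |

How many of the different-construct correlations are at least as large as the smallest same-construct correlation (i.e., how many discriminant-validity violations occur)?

Convergent (same construct = anxiety): Scale A, Scale B, Scale C.
Smallest convergent = 0.58. Discriminant values: 0.20, 0.41, 0.32, 0.48, 0.11; count ≥ 0.58 → 0.

0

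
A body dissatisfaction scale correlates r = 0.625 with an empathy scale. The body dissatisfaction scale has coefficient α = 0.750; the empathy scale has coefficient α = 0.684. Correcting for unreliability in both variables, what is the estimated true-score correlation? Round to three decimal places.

0.873

r_true = r_obs / √(r_xx · r_yy) = 0.625 / √(0.750 × 0.684) = 0.625 / √0.513000 = 0.625 / 0.7162 ≈ 0.873.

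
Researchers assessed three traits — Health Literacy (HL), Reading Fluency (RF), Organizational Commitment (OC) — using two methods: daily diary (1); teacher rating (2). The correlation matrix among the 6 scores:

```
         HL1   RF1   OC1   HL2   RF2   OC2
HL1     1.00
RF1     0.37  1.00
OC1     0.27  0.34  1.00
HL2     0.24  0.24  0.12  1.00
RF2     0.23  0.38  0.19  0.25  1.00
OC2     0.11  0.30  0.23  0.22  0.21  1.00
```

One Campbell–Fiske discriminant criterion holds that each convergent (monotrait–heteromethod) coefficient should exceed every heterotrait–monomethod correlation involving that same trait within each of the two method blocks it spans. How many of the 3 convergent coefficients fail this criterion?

2

Convergent coefficients and their comparison sets:
HL (methods 1·2): 0.24 vs {0.37, 0.25, 0.27, 0.22} → fail.
RF (methods 1·2): 0.38 vs {0.37, 0.25, 0.34, 0.21} → pass.
OC (methods 1·2): 0.23 vs {0.27, 0.22, 0.34, 0.21} → fail.
2 of 3 fail.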